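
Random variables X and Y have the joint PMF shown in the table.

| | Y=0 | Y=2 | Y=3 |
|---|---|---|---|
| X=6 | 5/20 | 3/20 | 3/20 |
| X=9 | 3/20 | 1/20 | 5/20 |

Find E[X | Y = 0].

57/8

P(Y = 0) = 2/5.
Σ X·P over the event = 6·(5/20) + 9·(3/20) = 57/20.
E[X | Y = 0] = (57/20) / (2/5) = 57/8.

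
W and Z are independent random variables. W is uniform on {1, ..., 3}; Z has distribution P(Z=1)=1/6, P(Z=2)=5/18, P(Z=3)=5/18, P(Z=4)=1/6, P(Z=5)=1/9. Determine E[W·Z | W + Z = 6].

P(W + Z = 6) = 5/27.
Summing WZ·P(x,y) over outcomes with W + Z = 6 gives 79/54.
E[W·Z | W + Z = 6] = (79/54) / (5/27) = 79/10.

79/10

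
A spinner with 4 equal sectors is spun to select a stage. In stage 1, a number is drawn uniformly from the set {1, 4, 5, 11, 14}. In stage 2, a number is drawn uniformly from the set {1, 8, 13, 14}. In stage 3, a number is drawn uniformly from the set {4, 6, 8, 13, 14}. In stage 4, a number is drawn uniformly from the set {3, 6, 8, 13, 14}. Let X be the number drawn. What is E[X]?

169/20

E[X | stage 1] = (1+4+5+11+14)/5 = 7.
E[X | stage 2] = (1+8+13+14)/4 = 9.
E[X | stage 3] = (4+6+8+13+14)/5 = 9.
E[X | stage 4] = (3+6+8+13+14)/5 = 44/5.
E[X] = (1/4)·(7) + (1/4)·(9) + (1/4)·(9) + (1/4)·(44/5) = 169/20.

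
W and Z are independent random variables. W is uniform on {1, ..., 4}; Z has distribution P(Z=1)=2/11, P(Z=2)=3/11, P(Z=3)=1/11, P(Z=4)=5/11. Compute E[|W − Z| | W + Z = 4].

1

P(W + Z = 4) = 3/22.
Summing |W−Z|·P(x,y) over outcomes with W + Z = 4 gives 3/22.
E[|W − Z| | W + Z = 4] = (3/22) / (3/22) = 1.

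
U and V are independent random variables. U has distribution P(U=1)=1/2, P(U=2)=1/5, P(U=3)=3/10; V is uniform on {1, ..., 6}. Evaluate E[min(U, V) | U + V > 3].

P(U + V > 3) = 4/5.
Summing min(U,V)·P(x,y) over outcomes with U + V > 3 gives 17/12.
E[min(U, V) | U + V > 3] = (17/12) / (4/5) = 85/48.

85/48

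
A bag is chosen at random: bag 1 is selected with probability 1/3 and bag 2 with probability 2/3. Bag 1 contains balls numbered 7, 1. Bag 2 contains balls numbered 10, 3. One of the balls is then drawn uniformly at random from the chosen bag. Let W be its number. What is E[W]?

17/3

E[W | bag 1] = (7+1)/2 = 4.
E[W | bag 2] = (10+3)/2 = 13/2.
E[W] = (1/3)·(4) + (2/3)·(13/2) = 17/3.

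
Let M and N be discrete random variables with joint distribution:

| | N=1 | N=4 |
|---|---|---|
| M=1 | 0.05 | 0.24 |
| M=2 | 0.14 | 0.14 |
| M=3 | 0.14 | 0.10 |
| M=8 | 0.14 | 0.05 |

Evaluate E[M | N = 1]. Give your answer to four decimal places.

3.9787

P(N = 1) = 0.47.
Σ M·P over the event = 1·(0.05) + 2·(0.14) + 3·(0.14) + 8·(0.14) = 1.87.
E[M | N = 1] = (1.87) / (0.47) = 3.9787.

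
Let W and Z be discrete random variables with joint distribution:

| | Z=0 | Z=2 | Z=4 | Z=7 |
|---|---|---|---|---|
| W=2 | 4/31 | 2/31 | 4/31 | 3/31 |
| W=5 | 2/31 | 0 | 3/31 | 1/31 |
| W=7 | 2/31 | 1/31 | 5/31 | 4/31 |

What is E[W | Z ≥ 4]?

P(Z ≥ 4) = 20/31.
Σ W·P over the event = 2·(4/31) + 2·(3/31) + 5·(3/31) + 5·(1/31) + 7·(5/31) + 7·(4/31) = 97/31.
E[W | Z ≥ 4] = (97/31) / (20/31) = 97/20.

97/20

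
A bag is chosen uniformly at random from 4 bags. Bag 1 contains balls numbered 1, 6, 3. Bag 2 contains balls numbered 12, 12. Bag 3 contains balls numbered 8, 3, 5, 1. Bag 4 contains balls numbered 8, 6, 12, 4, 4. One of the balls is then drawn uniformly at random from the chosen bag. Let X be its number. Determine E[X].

1583/240

E[X | bag 1] = (1+6+3)/3 = 10/3.
E[X | bag 2] = (12+12)/2 = 12.
E[X | bag 3] = (8+3+5+1)/4 = 17/4.
E[X | bag 4] = (8+6+12+4+4)/5 = 34/5.
By the law of total expectation,
E[X] = (1/4)·(10/3) + (1/4)·(12) + (1/4)·(17/4) + (1/4)·(34/5) = 1583/240.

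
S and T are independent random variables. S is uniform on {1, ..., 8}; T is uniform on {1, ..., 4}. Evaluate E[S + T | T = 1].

11/2

Outcomes with T = 1: (1,1), (2,1), (3,1), (4,1), (5,1), (6,1), (7,1), (8,1), each with probability 1/32.
E[S + T | T = 1] = (2 + 3 + 4 + 5 + 6 + 7 + 8 + 9) / 8 = 11/2.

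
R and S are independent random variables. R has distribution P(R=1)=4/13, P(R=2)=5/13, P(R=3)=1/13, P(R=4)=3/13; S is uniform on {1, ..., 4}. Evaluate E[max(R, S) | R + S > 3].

P(R + S > 3) = 3/4.
Summing max(R,S)·P(x,y) over outcomes with R + S > 3 gives 67/26.
E[max(R, S) | R + S > 3] = (67/26) / (3/4) = 134/39.

134/39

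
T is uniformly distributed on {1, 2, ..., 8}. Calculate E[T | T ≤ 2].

Given T ≤ 2, T is equally likely to be any of {1, 2}.
E[T | T ≤ 2] = (1 + 2) / 2 = 3/2.

3/2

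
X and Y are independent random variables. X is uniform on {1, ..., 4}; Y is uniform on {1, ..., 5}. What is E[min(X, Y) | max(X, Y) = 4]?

Outcomes with max(X, Y) = 4: (1,4), (2,4), (3,4), (4,1), (4,2), (4,3), (4,4), each with probability 1/20.
E[min(X, Y) | max(X, Y) = 4] = (1 + 2 + 3 + 1 + 2 + 3 + 4) / 7 = 16/7.

16/7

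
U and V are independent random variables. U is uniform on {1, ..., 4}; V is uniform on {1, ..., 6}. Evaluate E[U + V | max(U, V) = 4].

44/7

P(max(U, V) = 4) = 7/24.
Summing (U+V)·P(x,y) over outcomes with max(U, V) = 4 gives 11/6.
E[U + V | max(U, V) = 4] = (11/6) / (7/24) = 44/7.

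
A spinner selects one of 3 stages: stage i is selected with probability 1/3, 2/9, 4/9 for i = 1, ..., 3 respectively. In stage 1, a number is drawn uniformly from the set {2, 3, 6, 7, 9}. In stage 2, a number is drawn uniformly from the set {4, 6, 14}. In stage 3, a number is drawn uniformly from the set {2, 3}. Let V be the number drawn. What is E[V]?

E[V | stage 1] = (2+3+6+7+9)/5 = 27/5.
E[V | stage 2] = (4+6+14)/3 = 8.
E[V | stage 3] = (2+3)/2 = 5/2.
By the law of total expectation,
E[V] = (1/3)·(27/5) + (2/9)·(8) + (4/9)·(5/2) = 211/45.

211/45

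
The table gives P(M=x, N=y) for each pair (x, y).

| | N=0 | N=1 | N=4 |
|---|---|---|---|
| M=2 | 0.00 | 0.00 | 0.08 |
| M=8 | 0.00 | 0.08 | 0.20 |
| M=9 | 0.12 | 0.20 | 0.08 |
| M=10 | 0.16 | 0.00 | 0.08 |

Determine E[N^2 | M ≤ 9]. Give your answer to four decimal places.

P(M ≤ 9) = 0.76.
Σ N^2·P over the event = 16·(0.08) + 1·(0.08) + 16·(0.20) + 0·(0.12) + 1·(0.20) + 16·(0.08) = 6.04.
E[N^2 | M ≤ 9] = (6.04) / (0.76) = 7.9474.

7.9474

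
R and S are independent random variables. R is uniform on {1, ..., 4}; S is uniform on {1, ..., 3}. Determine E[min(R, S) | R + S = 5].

5/3

P(R + S = 5) = 1/4.
Summing min(R,S)·P(x,y) over outcomes with R + S = 5 gives 5/12.
E[min(R, S) | R + S = 5] = (5/12) / (1/4) = 5/3.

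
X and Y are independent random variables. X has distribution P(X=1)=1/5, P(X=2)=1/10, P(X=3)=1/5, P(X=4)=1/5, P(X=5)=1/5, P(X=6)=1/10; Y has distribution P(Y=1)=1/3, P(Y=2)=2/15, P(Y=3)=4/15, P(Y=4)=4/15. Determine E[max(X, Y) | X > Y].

190/43

P(X > Y) = 43/75.
Summing max(X,Y)·P(x,y) over outcomes with X > Y gives 38/15.
E[max(X, Y) | X > Y] = (38/15) / (43/75) = 190/43.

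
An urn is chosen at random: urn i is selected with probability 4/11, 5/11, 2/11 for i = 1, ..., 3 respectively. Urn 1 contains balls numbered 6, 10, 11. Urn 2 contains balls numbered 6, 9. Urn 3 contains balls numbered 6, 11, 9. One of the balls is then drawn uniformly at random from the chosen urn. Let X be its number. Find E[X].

545/66

E[X | urn 1] = (6+10+11)/3 = 9.
E[X | urn 2] = (6+9)/2 = 15/2.
E[X | urn 3] = (6+11+9)/3 = 26/3.
E[X] = (4/11)·(9) + (5/11)·(15/2) + (2/11)·(26/3) = 545/66.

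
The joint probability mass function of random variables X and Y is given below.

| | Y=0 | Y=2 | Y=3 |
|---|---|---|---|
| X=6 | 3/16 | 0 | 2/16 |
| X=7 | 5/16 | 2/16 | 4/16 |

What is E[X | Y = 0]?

P(Y = 0) = 1/2.
Summing X·P(X=x,Y=y) over the conditioning event gives 53/16.
E[X | Y = 0] = (53/16) / (1/2) = 53/8.

53/8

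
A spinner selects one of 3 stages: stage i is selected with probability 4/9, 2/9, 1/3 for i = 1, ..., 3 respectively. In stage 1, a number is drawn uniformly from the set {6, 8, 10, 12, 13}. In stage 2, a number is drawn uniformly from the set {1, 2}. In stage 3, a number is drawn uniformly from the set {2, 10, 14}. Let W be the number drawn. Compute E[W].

E[W | stage 1] = (6+8+10+12+13)/5 = 49/5.
E[W | stage 2] = (1+2)/2 = 3/2.
E[W | stage 3] = (2+10+14)/3 = 26/3.
By the law of total expectation,
E[W] = (4/9)·(49/5) + (2/9)·(3/2) + (1/3)·(26/3) = 341/45.

341/45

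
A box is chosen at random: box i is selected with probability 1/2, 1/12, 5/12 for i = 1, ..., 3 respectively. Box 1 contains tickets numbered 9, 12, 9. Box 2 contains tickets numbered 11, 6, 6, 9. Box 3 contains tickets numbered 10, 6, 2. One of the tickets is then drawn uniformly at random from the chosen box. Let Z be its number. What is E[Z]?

E[Z | box 1] = (9+12+9)/3 = 10.
E[Z | box 2] = (11+6+6+9)/4 = 8.
E[Z | box 3] = (10+6+2)/3 = 6.
By the law of total expectation,
E[Z] = (1/2)·(10) + (1/12)·(8) + (5/12)·(6) = 49/6.

49/6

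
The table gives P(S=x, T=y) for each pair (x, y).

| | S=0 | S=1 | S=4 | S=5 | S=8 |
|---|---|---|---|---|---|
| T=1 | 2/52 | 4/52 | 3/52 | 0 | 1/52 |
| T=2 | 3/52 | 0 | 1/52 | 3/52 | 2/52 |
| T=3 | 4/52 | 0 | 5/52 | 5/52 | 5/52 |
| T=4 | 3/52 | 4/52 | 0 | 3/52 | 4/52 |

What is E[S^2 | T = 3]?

P(T = 3) = 19/52.
Summing S^2·P(S=x,T=y) over the conditioning event gives 525/52.
E[S^2 | T = 3] = (525/52) / (19/52) = 525/19.

525/19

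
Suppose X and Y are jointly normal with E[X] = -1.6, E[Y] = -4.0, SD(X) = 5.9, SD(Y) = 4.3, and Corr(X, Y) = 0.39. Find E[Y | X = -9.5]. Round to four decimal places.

-6.2455

The regression of Y on X has slope ρ·σ_Y/σ_X and passes through (μ_X, μ_Y).
E[Y | X=-9.5] = -4.0 + (0.39)·(4.3/5.9)·(-9.5 − (-1.6)) = -4.0 + (0.28424)·(-7.9) = -6.2455.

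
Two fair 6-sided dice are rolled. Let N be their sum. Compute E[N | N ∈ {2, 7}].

44/7

P(N ∈ {2, 7}) = 7/36.
Σ over the event: 2·1/36 + 7·1/6 = 11/9.
E[N | N ∈ {2, 7}] = (11/9) / (7/36) = 44/7.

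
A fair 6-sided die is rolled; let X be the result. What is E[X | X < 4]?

2

Given X < 4, X is equally likely to be any of {1, 2, 3}.
E[X | X < 4] = (1 + 2 + 3) / 3 = 2.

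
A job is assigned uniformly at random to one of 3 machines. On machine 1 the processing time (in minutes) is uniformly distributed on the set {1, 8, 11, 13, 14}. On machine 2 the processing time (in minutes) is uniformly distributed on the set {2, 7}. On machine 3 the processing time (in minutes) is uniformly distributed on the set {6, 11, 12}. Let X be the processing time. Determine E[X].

E[X | machine 1] = (1+8+11+13+14)/5 = 47/5.
E[X | machine 2] = (2+7)/2 = 9/2.
E[X | machine 3] = (6+11+12)/3 = 29/3.
E[X] = (1/3)·(47/5) + (1/3)·(9/2) + (1/3)·(29/3) = 707/90.

707/90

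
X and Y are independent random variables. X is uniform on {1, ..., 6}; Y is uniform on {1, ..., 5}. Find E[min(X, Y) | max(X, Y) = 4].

Outcomes with max(X, Y) = 4: (1,4), (2,4), (3,4), (4,1), (4,2), (4,3), (4,4), each with probability 1/30.
E[min(X, Y) | max(X, Y) = 4] = (1 + 2 + 3 + 1 + 2 + 3 + 4) / 7 = 16/7.

16/7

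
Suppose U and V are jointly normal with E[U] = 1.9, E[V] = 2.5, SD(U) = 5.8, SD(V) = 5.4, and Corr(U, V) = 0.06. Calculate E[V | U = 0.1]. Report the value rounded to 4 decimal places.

2.3994

For a bivariate normal, E[V | U=x] = μ_V + ρ·(σ_V/σ_U)·(x − μ_U).
E[V | U=0.1] = 2.5 + (0.06)·(5.4/5.8)·(0.1 − (1.9)) = 2.5 + (0.055862)·(-1.8) = 2.3994.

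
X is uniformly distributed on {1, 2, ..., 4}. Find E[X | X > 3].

4

Given X > 3, X is equally likely to be any of {4}.
E[X | X > 3] = (4) / 1 = 4.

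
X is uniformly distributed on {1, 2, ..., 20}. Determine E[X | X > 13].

17

Given X > 13, X is equally likely to be any of {14, 15, 16, 17, 18, 19, 20}.
E[X | X > 13] = (14 + 15 + 16 + 17 + 18 + 19 + 20) / 7 = 17.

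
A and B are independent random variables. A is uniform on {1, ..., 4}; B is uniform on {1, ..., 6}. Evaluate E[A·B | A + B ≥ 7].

29/2

P(A + B ≥ 7) = 5/12.
Summing AB·P(x,y) over outcomes with A + B ≥ 7 gives 145/24.
E[A·B | A + B ≥ 7] = (145/24) / (5/12) = 29/2.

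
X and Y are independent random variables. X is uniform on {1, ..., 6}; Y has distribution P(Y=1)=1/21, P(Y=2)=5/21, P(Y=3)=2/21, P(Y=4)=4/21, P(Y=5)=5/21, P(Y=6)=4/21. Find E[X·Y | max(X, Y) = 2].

32/11

P(max(X, Y) = 2) = 11/126.
Summing XY·P(x,y) over outcomes with max(X, Y) = 2 gives 16/63.
E[X·Y | max(X, Y) = 2] = (16/63) / (11/126) = 32/11.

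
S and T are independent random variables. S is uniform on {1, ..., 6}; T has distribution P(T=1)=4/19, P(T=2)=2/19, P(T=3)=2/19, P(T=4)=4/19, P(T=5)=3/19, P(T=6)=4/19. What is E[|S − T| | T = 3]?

P(T = 3) = 2/19.
Summing |S−T|·P(x,y) over outcomes with T = 3 gives 3/19.
E[|S − T| | T = 3] = (3/19) / (2/19) = 3/2.

3/2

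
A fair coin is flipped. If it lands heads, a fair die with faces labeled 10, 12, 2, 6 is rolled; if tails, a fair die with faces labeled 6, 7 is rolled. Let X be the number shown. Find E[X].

7

E[X | heads] = (10+12+2+6)/4 = 15/2.
E[X | tails] = (6+7)/2 = 13/2.
E[X] = (1/2)·(15/2) + (1/2)·(13/2) = 7.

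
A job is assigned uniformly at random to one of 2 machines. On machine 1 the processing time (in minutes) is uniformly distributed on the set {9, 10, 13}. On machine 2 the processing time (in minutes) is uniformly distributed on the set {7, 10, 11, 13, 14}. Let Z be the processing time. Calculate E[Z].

65/6

E[Z | machine 1] = (9+10+13)/3 = 32/3.
E[Z | machine 2] = (7+10+11+13+14)/5 = 11.
By the law of total expectation,
E[Z] = (1/2)·(32/3) + (1/2)·(11) = 65/6.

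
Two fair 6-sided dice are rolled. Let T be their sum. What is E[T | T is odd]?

P(T is odd) = 1/2.
Σ over the event: 3·1/18 + 5·1/9 + 7·1/6 + 9·1/9 + 11·1/18 = 7/2.
E[T | T is odd] = (7/2) / (1/2) = 7.

7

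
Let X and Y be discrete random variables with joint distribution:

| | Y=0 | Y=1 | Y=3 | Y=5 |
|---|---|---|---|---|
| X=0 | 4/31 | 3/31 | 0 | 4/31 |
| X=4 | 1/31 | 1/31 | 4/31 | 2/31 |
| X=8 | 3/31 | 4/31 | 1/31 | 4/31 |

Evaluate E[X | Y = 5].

4

P(Y = 5) = 10/31.
Σ X·P over the event = 0·(4/31) + 4·(2/31) + 8·(4/31) = 40/31.
E[X | Y = 5] = (40/31) / (10/31) = 4.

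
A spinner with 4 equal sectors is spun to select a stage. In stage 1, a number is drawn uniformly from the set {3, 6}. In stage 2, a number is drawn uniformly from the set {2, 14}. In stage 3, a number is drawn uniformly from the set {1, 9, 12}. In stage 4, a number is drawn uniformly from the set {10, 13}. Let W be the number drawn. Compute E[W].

E[W | stage 1] = (3+6)/2 = 9/2.
E[W | stage 2] = (2+14)/2 = 8.
E[W | stage 3] = (1+9+12)/3 = 22/3.
E[W | stage 4] = (10+13)/2 = 23/2.
E[W] = (1/4)·(9/2) + (1/4)·(8) + (1/4)·(22/3) + (1/4)·(23/2) = 47/6.

47/6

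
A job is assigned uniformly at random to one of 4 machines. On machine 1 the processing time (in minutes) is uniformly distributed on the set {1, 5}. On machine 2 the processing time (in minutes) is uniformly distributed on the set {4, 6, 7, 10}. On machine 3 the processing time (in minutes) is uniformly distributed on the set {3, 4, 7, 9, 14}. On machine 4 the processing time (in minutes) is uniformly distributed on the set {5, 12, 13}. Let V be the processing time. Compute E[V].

E[V | machine 1] = (1+5)/2 = 3.
E[V | machine 2] = (4+6+7+10)/4 = 27/4.
E[V | machine 3] = (3+4+7+9+14)/5 = 37/5.
E[V | machine 4] = (5+12+13)/3 = 10.
By the law of total expectation,
E[V] = (1/4)·(3) + (1/4)·(27/4) + (1/4)·(37/5) + (1/4)·(10) = 543/80.

543/80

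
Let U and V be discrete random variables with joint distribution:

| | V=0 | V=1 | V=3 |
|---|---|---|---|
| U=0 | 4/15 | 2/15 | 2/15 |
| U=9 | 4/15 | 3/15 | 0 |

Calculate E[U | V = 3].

0

P(V = 3) = 2/15.
Σ U·P over the event = 0·(2/15) = 0.
E[U | V = 3] = (0) / (2/15) = 0.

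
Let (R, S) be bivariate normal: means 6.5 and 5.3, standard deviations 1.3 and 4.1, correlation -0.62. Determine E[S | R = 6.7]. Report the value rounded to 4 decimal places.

4.9089

E[S | R=x] = μ_S + ρ(σ_S/σ_R)(x − μ_R) for jointly normal variables.
E[S | R=6.7] = 5.3 + (-0.62)·(4.1/1.3)·(6.7 − (6.5)) = 5.3 + (-1.9554)·(0.2) = 4.9089.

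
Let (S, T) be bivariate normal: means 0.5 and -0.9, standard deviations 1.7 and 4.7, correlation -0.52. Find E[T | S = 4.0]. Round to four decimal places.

-5.9318

For a bivariate normal, E[T | S=x] = μ_T + ρ·(σ_T/σ_S)·(x − μ_S).
E[T | S=4.0] = -0.9 + (-0.52)·(4.7/1.7)·(4.0 − (0.5)) = -0.9 + (-1.43765)·(3.5) = -5.9318.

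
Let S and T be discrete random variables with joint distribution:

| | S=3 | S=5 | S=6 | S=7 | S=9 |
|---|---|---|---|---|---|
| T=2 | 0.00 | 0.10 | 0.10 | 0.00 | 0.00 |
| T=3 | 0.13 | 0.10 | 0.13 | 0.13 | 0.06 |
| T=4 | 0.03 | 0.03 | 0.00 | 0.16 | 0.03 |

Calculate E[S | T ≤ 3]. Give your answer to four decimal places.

5.6267

P(T ≤ 3) = 0.75.
Σ S·P over the event = 3·(0.13) + 5·(0.10) + 5·(0.10) + 6·(0.10) + 6·(0.13) + 7·(0.13) + 9·(0.06) = 4.22.
E[S | T ≤ 3] = (4.22) / (0.75) = 5.6267.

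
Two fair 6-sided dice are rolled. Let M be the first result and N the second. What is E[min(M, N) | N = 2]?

11/6

P(N = 2) = 1/6.
Summing min(M,N)·P(x,y) over outcomes with N = 2 gives 11/36.
E[min(M, N) | N = 2] = (11/36) / (1/6) = 11/6.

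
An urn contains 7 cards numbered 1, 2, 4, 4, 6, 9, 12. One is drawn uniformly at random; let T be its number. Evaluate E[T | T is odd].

P(T is odd) = 2/7.
Σ over the event: 1·1/7 + 9·1/7 = 10/7.
E[T | T is odd] = (10/7) / (2/7) = 5.

5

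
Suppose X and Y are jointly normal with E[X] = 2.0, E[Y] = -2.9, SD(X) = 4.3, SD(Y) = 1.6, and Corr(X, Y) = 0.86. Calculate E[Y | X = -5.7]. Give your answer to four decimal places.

-5.3640

For a bivariate normal, E[Y | X=x] = μ_Y + ρ·(σ_Y/σ_X)·(x − μ_X).
E[Y | X=-5.7] = -2.9 + (0.86)·(1.6/4.3)·(-5.7 − (2.0)) = -2.9 + (0.32)·(-7.7) = -5.3640.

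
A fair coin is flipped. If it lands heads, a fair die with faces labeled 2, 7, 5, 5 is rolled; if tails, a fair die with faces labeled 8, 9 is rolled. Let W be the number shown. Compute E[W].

E[W | heads] = (2+7+5+5)/4 = 19/4.
E[W | tails] = (8+9)/2 = 17/2.
By the law of total expectation,
E[W] = (1/2)·(19/4) + (1/2)·(17/2) = 53/8.

53/8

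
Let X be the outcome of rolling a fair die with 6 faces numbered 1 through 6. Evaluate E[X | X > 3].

5

Given X > 3, X is equally likely to be any of {4, 5, 6}.
E[X | X > 3] = (4 + 5 + 6) / 3 = 5.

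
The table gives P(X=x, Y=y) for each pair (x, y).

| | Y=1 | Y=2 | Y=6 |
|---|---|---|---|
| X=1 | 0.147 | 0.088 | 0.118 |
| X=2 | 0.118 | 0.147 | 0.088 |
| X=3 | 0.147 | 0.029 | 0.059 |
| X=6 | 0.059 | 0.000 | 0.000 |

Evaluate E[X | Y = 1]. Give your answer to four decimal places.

2.5011

P(Y = 1) = 0.471.
Σ X·P over the event = 1·(0.147) + 2·(0.118) + 3·(0.147) + 6·(0.059) = 1.178.
E[X | Y = 1] = (1.178) / (0.471) = 2.5011.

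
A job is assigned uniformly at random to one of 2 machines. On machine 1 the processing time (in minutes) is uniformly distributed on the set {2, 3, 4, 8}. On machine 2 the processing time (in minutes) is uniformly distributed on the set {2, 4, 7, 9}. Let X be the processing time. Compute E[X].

39/8

E[X | machine 1] = (2+3+4+8)/4 = 17/4.
E[X | machine 2] = (2+4+7+9)/4 = 11/2.
By the law of total expectation,
E[X] = (1/2)·(17/4) + (1/2)·(11/2) = 39/8.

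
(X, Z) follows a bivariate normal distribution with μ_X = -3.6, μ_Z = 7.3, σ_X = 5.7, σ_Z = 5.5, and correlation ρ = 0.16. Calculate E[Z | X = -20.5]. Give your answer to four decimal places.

4.6909

E[Z | X=x] = μ_Z + ρ(σ_Z/σ_X)(x − μ_X) for jointly normal variables.
E[Z | X=-20.5] = 7.3 + (0.16)·(5.5/5.7)·(-20.5 − (-3.6)) = 7.3 + (0.154386)·(-16.9) = 4.6909.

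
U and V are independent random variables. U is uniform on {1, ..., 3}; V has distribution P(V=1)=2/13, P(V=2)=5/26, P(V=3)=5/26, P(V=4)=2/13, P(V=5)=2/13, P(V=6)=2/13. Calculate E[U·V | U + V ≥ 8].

P(U + V ≥ 8) = 2/13.
Summing UV·P(x,y) over outcomes with U + V ≥ 8 gives 30/13.
E[U·V | U + V ≥ 8] = (30/13) / (2/13) = 15.

15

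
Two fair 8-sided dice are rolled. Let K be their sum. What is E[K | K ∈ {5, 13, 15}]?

P(K ∈ {5, 13, 15}) = 5/32.
Σ over the event: 5·1/16 + 13·1/16 + 15·1/32 = 51/32.
E[K | K ∈ {5, 13, 15}] = (51/32) / (5/32) = 51/5.

51/5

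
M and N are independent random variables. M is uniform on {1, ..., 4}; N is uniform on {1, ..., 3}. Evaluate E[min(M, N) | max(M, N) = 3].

P(max(M, N) = 3) = 5/12.
Summing min(M,N)·P(x,y) over outcomes with max(M, N) = 3 gives 3/4.
E[min(M, N) | max(M, N) = 3] = (3/4) / (5/12) = 9/5.

9/5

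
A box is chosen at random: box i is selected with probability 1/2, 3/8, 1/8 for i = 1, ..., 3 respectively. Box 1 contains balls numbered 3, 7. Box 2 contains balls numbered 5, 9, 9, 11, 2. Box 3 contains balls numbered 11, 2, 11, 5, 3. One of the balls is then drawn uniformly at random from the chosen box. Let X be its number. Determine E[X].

E[X | box 1] = (3+7)/2 = 5.
E[X | box 2] = (5+9+9+11+2)/5 = 36/5.
E[X | box 3] = (11+2+11+5+3)/5 = 32/5.
By the law of total expectation,
E[X] = (1/2)·(5) + (3/8)·(36/5) + (1/8)·(32/5) = 6.

6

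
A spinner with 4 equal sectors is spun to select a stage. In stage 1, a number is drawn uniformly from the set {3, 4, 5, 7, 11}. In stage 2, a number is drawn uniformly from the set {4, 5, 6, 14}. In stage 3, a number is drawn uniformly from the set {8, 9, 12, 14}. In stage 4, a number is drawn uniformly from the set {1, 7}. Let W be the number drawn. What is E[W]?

7

E[W | stage 1] = (3+4+5+7+11)/5 = 6.
E[W | stage 2] = (4+5+6+14)/4 = 29/4.
E[W | stage 3] = (8+9+12+14)/4 = 43/4.
E[W | stage 4] = (1+7)/2 = 4.
E[W] = (1/4)·(6) + (1/4)·(29/4) + (1/4)·(43/4) + (1/4)·(4) = 7.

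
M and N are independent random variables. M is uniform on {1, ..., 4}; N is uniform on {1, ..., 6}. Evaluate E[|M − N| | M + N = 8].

2

P(M + N = 8) = 1/8.
Summing |M−N|·P(x,y) over outcomes with M + N = 8 gives 1/4.
E[|M − N| | M + N = 8] = (1/4) / (1/8) = 2.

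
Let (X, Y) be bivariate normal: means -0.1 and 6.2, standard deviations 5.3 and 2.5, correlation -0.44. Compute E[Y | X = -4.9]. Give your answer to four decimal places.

7.1962

E[Y | X=x] = μ_Y + ρ(σ_Y/σ_X)(x − μ_X) for jointly normal variables.
E[Y | X=-4.9] = 6.2 + (-0.44)·(2.5/5.3)·(-4.9 − (-0.1)) = 6.2 + (-0.20755)·(-4.8) = 7.1962.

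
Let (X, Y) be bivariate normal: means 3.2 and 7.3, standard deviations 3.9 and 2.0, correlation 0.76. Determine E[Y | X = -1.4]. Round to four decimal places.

5.5072

For a bivariate normal, E[Y | X=x] = μ_Y + ρ·(σ_Y/σ_X)·(x − μ_X).
E[Y | X=-1.4] = 7.3 + (0.76)·(2.0/3.9)·(-1.4 − (3.2)) = 7.3 + (0.38974)·(-4.6) = 5.5072.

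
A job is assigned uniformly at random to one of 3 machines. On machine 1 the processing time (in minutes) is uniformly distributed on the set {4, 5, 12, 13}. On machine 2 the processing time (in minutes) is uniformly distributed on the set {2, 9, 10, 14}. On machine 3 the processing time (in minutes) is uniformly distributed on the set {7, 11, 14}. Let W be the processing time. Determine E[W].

335/36

E[W | machine 1] = (4+5+12+13)/4 = 17/2.
E[W | machine 2] = (2+9+10+14)/4 = 35/4.
E[W | machine 3] = (7+11+14)/3 = 32/3.
By the law of total expectation,
E[W] = (1/3)·(17/2) + (1/3)·(35/4) + (1/3)·(32/3) = 335/36.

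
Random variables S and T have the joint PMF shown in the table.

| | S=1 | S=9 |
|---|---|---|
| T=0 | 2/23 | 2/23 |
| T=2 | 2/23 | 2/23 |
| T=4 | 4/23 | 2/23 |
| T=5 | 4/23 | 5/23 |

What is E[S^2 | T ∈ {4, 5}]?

P(T ∈ {4, 5}) = 15/23.
Σ S^2·P over the event = 1·(4/23) + 1·(4/23) + 81·(2/23) + 81·(5/23) = 25.
E[S^2 | T ∈ {4, 5}] = (25) / (15/23) = 115/3.

115/3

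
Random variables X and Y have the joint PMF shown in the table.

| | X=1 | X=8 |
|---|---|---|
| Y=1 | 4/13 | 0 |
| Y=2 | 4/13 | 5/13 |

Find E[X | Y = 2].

P(Y = 2) = 9/13.
Summing X·P(X=x,Y=y) over the conditioning event gives 44/13.
E[X | Y = 2] = (44/13) / (9/13) = 44/9.

44/9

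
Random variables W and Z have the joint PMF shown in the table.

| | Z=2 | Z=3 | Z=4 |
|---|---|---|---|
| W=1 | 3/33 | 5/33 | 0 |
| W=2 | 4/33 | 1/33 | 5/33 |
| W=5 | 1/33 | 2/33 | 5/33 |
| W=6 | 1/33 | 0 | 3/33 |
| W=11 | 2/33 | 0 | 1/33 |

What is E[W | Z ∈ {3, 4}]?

P(Z ∈ {3, 4}) = 2/3.
Σ W·P over the event = 1·(5/33) + 2·(1/33) + 2·(5/33) + 5·(2/33) + 5·(5/33) + 6·(3/33) + 11·(1/33) = 27/11.
E[W | Z ∈ {3, 4}] = (27/11) / (2/3) = 81/22.

81/22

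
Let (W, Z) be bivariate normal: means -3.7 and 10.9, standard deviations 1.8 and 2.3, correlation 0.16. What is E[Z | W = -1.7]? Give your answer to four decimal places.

For a bivariate normal, E[Z | W=x] = μ_Z + ρ·(σ_Z/σ_W)·(x − μ_W).
E[Z | W=-1.7] = 10.9 + (0.16)·(2.3/1.8)·(-1.7 − (-3.7)) = 10.9 + (0.20444)·(2) = 11.3089.

11.3089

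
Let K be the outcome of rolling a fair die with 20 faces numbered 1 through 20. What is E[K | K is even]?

11

Given K is even, K is equally likely to be any of {2, 4, 6, 8, 10, 12, 14, 16, 18, 20}.
E[K | K is even] = (2 + 4 + 6 + 8 + 10 + 12 + 14 + 16 + 18 + 20) / 10 = 11.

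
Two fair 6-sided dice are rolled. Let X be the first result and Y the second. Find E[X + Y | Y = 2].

11/2

Outcomes with Y = 2: (1,2), (2,2), (3,2), (4,2), (5,2), (6,2), each with probability 1/36.
E[X + Y | Y = 2] = (3 + 4 + 5 + 6 + 7 + 8) / 6 = 11/2.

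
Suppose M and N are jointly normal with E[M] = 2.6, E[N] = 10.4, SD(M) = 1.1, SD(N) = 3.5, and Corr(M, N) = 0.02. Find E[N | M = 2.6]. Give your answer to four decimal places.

For a bivariate normal, E[N | M=x] = μ_N + ρ·(σ_N/σ_M)·(x − μ_M).
E[N | M=2.6] = 10.4 + (0.02)·(3.5/1.1)·(2.6 − (2.6)) = 10.4 + (0.063636)·(0) = 10.4000.

10.4000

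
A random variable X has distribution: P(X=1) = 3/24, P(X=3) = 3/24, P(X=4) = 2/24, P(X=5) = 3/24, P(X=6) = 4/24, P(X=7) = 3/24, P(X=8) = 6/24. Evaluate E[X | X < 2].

P(X < 2) = 1/8.
Σ over the event: 1·1/8 = 1/8.
E[X | X < 2] = (1/8) / (1/8) = 1.

1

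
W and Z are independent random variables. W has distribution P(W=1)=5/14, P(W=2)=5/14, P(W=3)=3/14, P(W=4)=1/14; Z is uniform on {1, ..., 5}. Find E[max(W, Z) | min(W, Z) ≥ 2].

P(min(W, Z) ≥ 2) = 18/35.
Summing max(W,Z)·P(x,y) over outcomes with min(W, Z) ≥ 2 gives 66/35.
E[max(W, Z) | min(W, Z) ≥ 2] = (66/35) / (18/35) = 11/3.

11/3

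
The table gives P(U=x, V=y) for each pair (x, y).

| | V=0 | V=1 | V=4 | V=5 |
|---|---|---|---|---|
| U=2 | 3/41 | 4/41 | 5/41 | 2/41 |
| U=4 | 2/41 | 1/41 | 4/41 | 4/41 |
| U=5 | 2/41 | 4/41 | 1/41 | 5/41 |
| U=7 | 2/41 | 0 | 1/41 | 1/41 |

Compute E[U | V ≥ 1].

P(V ≥ 1) = 32/41.
Summing U·P(U=x,V=y) over the conditioning event gives 122/41.
E[U | V ≥ 1] = (122/41) / (32/41) = 61/16.

61/16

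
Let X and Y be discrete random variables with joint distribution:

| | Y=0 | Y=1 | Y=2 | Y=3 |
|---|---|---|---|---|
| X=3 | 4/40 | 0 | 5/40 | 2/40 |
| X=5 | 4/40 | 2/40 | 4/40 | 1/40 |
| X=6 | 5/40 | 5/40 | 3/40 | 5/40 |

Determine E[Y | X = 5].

P(X = 5) = 11/40.
Σ Y·P over the event = 0·(4/40) + 1·(2/40) + 2·(4/40) + 3·(1/40) = 13/40.
E[Y | X = 5] = (13/40) / (11/40) = 13/11.

13/11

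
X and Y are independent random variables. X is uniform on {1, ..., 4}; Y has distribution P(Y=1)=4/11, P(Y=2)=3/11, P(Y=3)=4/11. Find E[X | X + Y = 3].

11/7

P(X + Y = 3) = 7/44.
Summing X·P(x,y) over outcomes with X + Y = 3 gives 1/4.
E[X | X + Y = 3] = (1/4) / (7/44) = 11/7.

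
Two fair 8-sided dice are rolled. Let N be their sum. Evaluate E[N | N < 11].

P(N < 11) = 43/64.
E[N | N < 11] = (155/32) / (43/64) = 310/43.

310/43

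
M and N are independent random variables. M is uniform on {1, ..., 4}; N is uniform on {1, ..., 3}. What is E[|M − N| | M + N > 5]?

1

Outcomes with M + N > 5: (3,3), (4,2), (4,3), each with probability 1/12.
E[|M − N| | M + N > 5] = (0 + 2 + 1) / 3 = 1.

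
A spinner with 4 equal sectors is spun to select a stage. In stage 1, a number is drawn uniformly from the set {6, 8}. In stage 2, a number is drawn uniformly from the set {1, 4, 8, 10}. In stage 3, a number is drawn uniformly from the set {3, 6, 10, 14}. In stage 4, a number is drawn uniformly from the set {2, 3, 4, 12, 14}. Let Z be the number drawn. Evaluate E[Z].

E[Z | stage 1] = (6+8)/2 = 7.
E[Z | stage 2] = (1+4+8+10)/4 = 23/4.
E[Z | stage 3] = (3+6+10+14)/4 = 33/4.
E[Z | stage 4] = (2+3+4+12+14)/5 = 7.
By the law of total expectation,
E[Z] = (1/4)·(7) + (1/4)·(23/4) + (1/4)·(33/4) + (1/4)·(7) = 7.

7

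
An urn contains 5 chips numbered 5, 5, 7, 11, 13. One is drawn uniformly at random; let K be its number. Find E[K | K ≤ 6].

P(K ≤ 6) = 2/5.
Σ over the event: 5·2/5 = 2.
E[K | K ≤ 6] = (2) / (2/5) = 5.

5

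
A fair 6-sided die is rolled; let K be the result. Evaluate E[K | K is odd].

3

Given K is odd, K is equally likely to be any of {1, 3, 5}.
E[K | K is odd] = (1 + 3 + 5) / 3 = 3.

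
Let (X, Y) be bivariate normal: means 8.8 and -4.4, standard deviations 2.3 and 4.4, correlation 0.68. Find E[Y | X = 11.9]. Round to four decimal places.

-0.3673

For a bivariate normal, E[Y | X=x] = μ_Y + ρ·(σ_Y/σ_X)·(x − μ_X).
E[Y | X=11.9] = -4.4 + (0.68)·(4.4/2.3)·(11.9 − (8.8)) = -4.4 + (1.30087)·(3.1) = -0.3673.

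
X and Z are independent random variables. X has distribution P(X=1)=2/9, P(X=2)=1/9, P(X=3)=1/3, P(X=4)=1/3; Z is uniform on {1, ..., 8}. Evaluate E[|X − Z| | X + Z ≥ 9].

91/25

P(X + Z ≥ 9) = 25/72.
Summing |X−Z|·P(x,y) over outcomes with X + Z ≥ 9 gives 91/72.
E[|X − Z| | X + Z ≥ 9] = (91/72) / (25/72) = 91/25.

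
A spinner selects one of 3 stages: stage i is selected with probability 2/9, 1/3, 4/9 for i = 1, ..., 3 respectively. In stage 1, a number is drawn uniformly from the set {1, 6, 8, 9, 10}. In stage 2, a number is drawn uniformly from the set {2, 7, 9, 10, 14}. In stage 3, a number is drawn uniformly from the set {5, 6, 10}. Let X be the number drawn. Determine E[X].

334/45

E[X | stage 1] = (1+6+8+9+10)/5 = 34/5.
E[X | stage 2] = (2+7+9+10+14)/5 = 42/5.
E[X | stage 3] = (5+6+10)/3 = 7.
E[X] = (2/9)·(34/5) + (1/3)·(42/5) + (4/9)·(7) = 334/45.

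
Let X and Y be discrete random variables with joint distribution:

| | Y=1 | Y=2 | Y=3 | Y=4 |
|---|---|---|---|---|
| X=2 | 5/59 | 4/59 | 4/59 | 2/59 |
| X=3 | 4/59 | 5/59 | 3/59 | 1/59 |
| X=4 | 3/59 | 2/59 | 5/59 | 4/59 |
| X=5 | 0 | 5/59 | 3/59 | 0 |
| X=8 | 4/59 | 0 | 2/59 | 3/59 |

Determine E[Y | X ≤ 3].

P(X ≤ 3) = 28/59.
Σ Y·P over the event = 1·(5/59) + 2·(4/59) + 3·(4/59) + 4·(2/59) + 1·(4/59) + 2·(5/59) + 3·(3/59) + 4·(1/59) = 60/59.
E[Y | X ≤ 3] = (60/59) / (28/59) = 15/7.

15/7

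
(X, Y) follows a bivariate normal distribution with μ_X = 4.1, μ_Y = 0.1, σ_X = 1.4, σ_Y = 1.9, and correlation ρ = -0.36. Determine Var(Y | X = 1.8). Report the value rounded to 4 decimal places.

3.1421

For a bivariate normal, Var(Y | X=x) = σ_Y²(1 − ρ²).
Var(Y | X=1.8) = (1.9)²·(1 − (-0.36)²) = 3.61·0.8704 = 3.1421.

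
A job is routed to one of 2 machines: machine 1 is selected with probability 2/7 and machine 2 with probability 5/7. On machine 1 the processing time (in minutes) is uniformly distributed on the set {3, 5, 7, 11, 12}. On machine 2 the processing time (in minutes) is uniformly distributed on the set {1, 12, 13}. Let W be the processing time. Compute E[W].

E[W | machine 1] = (3+5+7+11+12)/5 = 38/5.
E[W | machine 2] = (1+12+13)/3 = 26/3.
E[W] = (2/7)·(38/5) + (5/7)·(26/3) = 878/105.

878/105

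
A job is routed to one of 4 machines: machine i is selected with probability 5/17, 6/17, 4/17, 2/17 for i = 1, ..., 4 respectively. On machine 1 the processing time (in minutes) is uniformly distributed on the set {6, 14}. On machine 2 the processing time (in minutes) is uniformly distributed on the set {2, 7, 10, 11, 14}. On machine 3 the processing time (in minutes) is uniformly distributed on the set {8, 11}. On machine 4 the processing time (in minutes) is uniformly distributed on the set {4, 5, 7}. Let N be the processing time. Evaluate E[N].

E[N | machine 1] = (6+14)/2 = 10.
E[N | machine 2] = (2+7+10+11+14)/5 = 44/5.
E[N | machine 3] = (8+11)/2 = 19/2.
E[N | machine 4] = (4+5+7)/3 = 16/3.
E[N] = (5/17)·(10) + (6/17)·(44/5) + (4/17)·(19/2) + (2/17)·(16/3) = 2272/255.

2272/255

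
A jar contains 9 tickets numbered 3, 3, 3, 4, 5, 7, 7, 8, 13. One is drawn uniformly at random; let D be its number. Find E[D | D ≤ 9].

5

P(D ≤ 9) = 8/9.
Σ over the event: 3·1/3 + 4·1/9 + 5·1/9 + 7·2/9 + 8·1/9 = 40/9.
E[D | D ≤ 9] = (40/9) / (8/9) = 5.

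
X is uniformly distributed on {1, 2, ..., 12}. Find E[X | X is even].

7

Given X is even, X is equally likely to be any of {2, 4, 6, 8, 10, 12}.
E[X | X is even] = (2 + 4 + 6 + 8 + 10 + 12) / 6 = 7.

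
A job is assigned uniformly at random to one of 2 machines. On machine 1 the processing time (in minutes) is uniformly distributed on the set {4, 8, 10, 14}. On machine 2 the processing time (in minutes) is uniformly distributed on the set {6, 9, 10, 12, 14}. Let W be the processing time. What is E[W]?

E[W | machine 1] = (4+8+10+14)/4 = 9.
E[W | machine 2] = (6+9+10+12+14)/5 = 51/5.
By the law of total expectation,
E[W] = (1/2)·(9) + (1/2)·(51/5) = 48/5.

48/5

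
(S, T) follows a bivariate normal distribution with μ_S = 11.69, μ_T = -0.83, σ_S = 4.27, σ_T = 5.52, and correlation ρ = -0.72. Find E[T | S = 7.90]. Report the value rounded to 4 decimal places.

The regression of T on S has slope ρ·σ_T/σ_S and passes through (μ_S, μ_T).
E[T | S=7.90] = -0.83 + (-0.72)·(5.52/4.27)·(7.90 − (11.69)) = -0.83 + (-0.93077)·(-3.79) = 2.6976.

2.6976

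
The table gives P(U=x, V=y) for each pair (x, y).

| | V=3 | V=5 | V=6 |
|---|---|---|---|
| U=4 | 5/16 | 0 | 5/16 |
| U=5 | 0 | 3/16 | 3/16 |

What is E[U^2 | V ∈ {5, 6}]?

P(V ∈ {5, 6}) = 11/16.
Σ U^2·P over the event = 16·(5/16) + 25·(3/16) + 25·(3/16) = 115/8.
E[U^2 | V ∈ {5, 6}] = (115/8) / (11/16) = 230/11.

230/11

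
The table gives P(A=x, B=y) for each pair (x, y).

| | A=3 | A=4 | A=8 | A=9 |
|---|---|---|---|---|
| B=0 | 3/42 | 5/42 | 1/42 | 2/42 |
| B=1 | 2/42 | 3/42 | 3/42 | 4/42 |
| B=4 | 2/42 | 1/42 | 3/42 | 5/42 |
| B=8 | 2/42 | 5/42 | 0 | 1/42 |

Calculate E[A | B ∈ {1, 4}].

157/23

P(B ∈ {1, 4}) = 23/42.
Σ A·P over the event = 3·(2/42) + 3·(2/42) + 4·(3/42) + 4·(1/42) + 8·(3/42) + 8·(3/42) + 9·(4/42) + 9·(5/42) = 157/42.
E[A | B ∈ {1, 4}] = (157/42) / (23/42) = 157/23.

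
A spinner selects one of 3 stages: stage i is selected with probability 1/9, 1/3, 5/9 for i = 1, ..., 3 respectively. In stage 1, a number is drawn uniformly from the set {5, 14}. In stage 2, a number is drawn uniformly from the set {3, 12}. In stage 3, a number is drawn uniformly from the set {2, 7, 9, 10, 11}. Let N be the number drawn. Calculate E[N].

E[N | stage 1] = (5+14)/2 = 19/2.
E[N | stage 2] = (3+12)/2 = 15/2.
E[N | stage 3] = (2+7+9+10+11)/5 = 39/5.
E[N] = (1/9)·(19/2) + (1/3)·(15/2) + (5/9)·(39/5) = 71/9.

71/9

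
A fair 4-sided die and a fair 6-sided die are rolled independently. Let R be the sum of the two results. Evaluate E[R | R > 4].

P(R > 4) = 3/4.
Σ over the event: 5·1/6 + 6·1/6 + 7·1/6 + 8·1/8 + 9·1/12 + 10·1/24 = 31/6.
E[R | R > 4] = (31/6) / (3/4) = 62/9.

62/9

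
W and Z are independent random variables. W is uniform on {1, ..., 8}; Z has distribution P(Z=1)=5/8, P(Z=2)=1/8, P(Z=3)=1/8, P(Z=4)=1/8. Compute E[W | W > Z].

132/25

P(W > Z) = 25/32.
Summing W·P(x,y) over outcomes with W > Z gives 33/8.
E[W | W > Z] = (33/8) / (25/32) = 132/25.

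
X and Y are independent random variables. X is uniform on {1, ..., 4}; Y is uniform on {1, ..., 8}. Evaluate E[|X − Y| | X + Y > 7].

26/7

P(X + Y > 7) = 7/16.
Summing |X−Y|·P(x,y) over outcomes with X + Y > 7 gives 13/8.
E[|X − Y| | X + Y > 7] = (13/8) / (7/16) = 26/7.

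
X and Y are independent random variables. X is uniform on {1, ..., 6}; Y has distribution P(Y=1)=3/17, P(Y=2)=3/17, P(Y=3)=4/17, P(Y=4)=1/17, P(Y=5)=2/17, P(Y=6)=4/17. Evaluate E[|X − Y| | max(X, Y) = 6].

103/37

P(max(X, Y) = 6) = 37/102.
Summing |X−Y|·P(x,y) over outcomes with max(X, Y) = 6 gives 103/102.
E[|X − Y| | max(X, Y) = 6] = (103/102) / (37/102) = 103/37.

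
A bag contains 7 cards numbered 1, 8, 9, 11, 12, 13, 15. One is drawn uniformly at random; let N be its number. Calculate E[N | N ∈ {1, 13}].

P(N ∈ {1, 13}) = 2/7.
Σ over the event: 1·1/7 + 13·1/7 = 2.
E[N | N ∈ {1, 13}] = (2) / (2/7) = 7.

7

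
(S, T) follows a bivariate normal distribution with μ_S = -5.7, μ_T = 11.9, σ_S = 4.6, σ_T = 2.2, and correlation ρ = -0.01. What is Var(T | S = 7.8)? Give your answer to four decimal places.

4.8395

For a bivariate normal, Var(T | S=x) = σ_T²(1 − ρ²).
Var(T | S=7.8) = (2.2)²·(1 − (-0.01)²) = 4.84·0.9999 = 4.8395.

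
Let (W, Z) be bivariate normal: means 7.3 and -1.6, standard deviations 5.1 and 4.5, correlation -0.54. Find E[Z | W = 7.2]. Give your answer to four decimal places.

-1.5524

For a bivariate normal, E[Z | W=x] = μ_Z + ρ·(σ_Z/σ_W)·(x − μ_W).
E[Z | W=7.2] = -1.6 + (-0.54)·(4.5/5.1)·(7.2 − (7.3)) = -1.6 + (-0.47647)·(-0.1) = -1.5524.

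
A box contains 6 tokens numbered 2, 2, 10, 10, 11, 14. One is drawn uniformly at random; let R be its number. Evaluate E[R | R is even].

P(R is even) = 5/6.
Σ over the event: 2·1/3 + 10·1/3 + 14·1/6 = 19/3.
E[R | R is even] = (19/3) / (5/6) = 38/5.

38/5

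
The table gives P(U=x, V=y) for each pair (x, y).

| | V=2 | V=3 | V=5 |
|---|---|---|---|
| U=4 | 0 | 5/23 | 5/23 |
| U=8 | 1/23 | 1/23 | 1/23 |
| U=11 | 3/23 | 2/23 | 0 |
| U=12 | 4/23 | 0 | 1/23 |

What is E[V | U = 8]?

P(U = 8) = 3/23.
Σ V·P over the event = 2·(1/23) + 3·(1/23) + 5·(1/23) = 10/23.
E[V | U = 8] = (10/23) / (3/23) = 10/3.

10/3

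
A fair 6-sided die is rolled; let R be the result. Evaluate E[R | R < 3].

Given R < 3, R is equally likely to be any of {1, 2}.
E[R | R < 3] = (1 + 2) / 2 = 3/2.

3/2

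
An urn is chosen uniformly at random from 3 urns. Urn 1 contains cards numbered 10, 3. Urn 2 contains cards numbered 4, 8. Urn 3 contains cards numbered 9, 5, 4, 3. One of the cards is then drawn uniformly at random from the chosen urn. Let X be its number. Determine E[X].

71/12

E[X | urn 1] = (10+3)/2 = 13/2.
E[X | urn 2] = (4+8)/2 = 6.
E[X | urn 3] = (9+5+4+3)/4 = 21/4.
By the law of total expectation,
E[X] = (1/3)·(13/2) + (1/3)·(6) + (1/3)·(21/4) = 71/12.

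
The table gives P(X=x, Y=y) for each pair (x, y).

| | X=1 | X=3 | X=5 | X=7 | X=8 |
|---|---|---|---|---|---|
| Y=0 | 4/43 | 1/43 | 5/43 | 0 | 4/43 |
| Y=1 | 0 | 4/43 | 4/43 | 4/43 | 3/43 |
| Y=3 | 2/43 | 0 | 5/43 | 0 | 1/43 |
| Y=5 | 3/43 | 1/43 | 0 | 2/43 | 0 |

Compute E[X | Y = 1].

28/5

P(Y = 1) = 15/43.
Σ X·P over the event = 3·(4/43) + 5·(4/43) + 7·(4/43) + 8·(3/43) = 84/43.
E[X | Y = 1] = (84/43) / (15/43) = 28/5.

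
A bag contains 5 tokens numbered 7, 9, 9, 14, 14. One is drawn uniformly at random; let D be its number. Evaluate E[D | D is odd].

P(D is odd) = 3/5.
Σ over the event: 7·1/5 + 9·2/5 = 5.
E[D | D is odd] = (5) / (3/5) = 25/3.

25/3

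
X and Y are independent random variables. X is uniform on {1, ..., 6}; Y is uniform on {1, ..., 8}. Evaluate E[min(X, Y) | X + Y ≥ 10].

P(X + Y ≥ 10) = 5/16.
Summing min(X,Y)·P(x,y) over outcomes with X + Y ≥ 10 gives 67/48.
E[min(X, Y) | X + Y ≥ 10] = (67/48) / (5/16) = 67/15.

67/15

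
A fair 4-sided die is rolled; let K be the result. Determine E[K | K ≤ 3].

Given K ≤ 3, K is equally likely to be any of {1, 2, 3}.
E[K | K ≤ 3] = (1 + 2 + 3) / 3 = 2.

2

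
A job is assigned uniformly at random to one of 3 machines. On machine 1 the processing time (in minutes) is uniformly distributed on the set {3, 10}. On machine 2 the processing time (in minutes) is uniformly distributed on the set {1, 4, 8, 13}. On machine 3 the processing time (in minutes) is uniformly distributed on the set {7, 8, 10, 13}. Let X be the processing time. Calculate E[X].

E[X | machine 1] = (3+10)/2 = 13/2.
E[X | machine 2] = (1+4+8+13)/4 = 13/2.
E[X | machine 3] = (7+8+10+13)/4 = 19/2.
E[X] = (1/3)·(13/2) + (1/3)·(13/2) + (1/3)·(19/2) = 15/2.

15/2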